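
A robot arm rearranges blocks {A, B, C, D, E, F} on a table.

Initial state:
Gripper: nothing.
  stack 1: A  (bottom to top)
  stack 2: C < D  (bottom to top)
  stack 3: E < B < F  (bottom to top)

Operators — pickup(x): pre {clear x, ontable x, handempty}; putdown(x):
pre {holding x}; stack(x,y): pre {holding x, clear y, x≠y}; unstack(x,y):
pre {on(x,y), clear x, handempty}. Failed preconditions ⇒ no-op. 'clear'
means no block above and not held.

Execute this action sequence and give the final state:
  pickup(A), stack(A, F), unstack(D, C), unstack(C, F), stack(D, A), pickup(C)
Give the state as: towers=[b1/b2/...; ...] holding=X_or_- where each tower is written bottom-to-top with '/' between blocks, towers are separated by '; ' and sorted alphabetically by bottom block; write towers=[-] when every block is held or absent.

towers=[E/B/F/A/D] holding=C

step 1 (pickup(A)): towers=[C/D; E/B/F] holding=A
step 2 (stack(A, F)): towers=[C/D; E/B/F/A] holding=-
step 3 (unstack(D, C)): towers=[C; E/B/F/A] holding=D
step 4 (unstack(C, F)) [no-op]: towers=[C; E/B/F/A] holding=D
step 5 (stack(D, A)): towers=[C; E/B/F/A/D] holding=-
step 6 (pickup(C)): towers=[E/B/F/A/D] holding=C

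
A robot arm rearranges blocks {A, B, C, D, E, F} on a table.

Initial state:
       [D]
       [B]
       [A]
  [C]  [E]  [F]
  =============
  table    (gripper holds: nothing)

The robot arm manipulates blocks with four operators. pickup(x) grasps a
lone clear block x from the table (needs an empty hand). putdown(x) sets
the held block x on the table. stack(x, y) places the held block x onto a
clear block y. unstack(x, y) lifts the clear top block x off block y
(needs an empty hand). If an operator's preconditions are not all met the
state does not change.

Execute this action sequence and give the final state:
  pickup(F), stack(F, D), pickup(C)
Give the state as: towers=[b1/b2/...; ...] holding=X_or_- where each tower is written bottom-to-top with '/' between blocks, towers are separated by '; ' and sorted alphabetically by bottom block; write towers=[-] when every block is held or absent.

step 1 (pickup(F)): towers=[C; E/A/B/D] holding=F
step 2 (stack(F, D)): towers=[C; E/A/B/D/F] holding=-
step 3 (pickup(C)): towers=[E/A/B/D/F] holding=C

towers=[E/A/B/D/F] holding=C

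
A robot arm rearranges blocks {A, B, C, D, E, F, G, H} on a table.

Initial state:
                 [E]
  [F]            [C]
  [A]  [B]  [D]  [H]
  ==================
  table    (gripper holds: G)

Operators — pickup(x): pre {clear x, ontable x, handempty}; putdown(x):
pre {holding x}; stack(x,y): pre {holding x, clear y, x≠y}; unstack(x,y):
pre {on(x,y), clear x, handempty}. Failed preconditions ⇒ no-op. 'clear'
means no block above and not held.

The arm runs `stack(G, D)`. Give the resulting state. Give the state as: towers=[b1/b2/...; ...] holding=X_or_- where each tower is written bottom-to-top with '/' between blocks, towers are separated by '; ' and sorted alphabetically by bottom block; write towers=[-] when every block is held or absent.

before: towers=[A/F; B; D; H/C/E] holding=G
pre[stack(G, D)]: holding(G) yes, clear(D) yes, G≠D yes
all met → apply stack(G, D)
after:  towers=[A/F; B; D/G; H/C/E] holding=-

towers=[A/F; B; D/G; H/C/E] holding=-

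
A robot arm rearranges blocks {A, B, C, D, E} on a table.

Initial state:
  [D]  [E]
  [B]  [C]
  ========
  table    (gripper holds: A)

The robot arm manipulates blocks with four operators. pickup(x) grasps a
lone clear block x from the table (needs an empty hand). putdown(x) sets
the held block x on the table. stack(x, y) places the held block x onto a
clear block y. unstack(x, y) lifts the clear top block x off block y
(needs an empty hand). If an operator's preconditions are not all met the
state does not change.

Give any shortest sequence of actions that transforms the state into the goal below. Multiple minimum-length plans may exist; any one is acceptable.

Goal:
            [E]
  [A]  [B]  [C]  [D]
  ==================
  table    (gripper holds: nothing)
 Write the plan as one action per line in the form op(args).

putdown(A)
unstack(D, B)
putdown(D)

step 1 (putdown(A)): towers=[A; B/D; C/E] holding=-
step 2 (unstack(D, B)): towers=[A; B; C/E] holding=D
step 3 (putdown(D)): towers=[A; B; C/E; D] holding=-
goal check: towers=[A; B; C/E; D] holding=- — reached (length 3, optimal by BFS)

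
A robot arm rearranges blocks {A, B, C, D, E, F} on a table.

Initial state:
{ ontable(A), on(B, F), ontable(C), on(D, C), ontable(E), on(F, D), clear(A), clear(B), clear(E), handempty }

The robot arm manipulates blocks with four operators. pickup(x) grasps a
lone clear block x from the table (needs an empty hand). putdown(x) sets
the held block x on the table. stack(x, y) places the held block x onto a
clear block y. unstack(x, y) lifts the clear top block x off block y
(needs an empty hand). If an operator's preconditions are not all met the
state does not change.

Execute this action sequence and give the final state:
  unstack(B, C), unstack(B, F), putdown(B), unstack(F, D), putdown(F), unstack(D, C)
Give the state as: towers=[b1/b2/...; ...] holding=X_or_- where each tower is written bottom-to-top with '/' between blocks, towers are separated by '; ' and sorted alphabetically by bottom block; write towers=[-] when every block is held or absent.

towers=[A; B; C; E; F] holding=D

step 1 (unstack(B, C)) [no-op]: towers=[A; C/D/F/B; E] holding=-
step 2 (unstack(B, F)): towers=[A; C/D/F; E] holding=B
step 3 (putdown(B)): towers=[A; B; C/D/F; E] holding=-
step 4 (unstack(F, D)): towers=[A; B; C/D; E] holding=F
step 5 (putdown(F)): towers=[A; B; C/D; E; F] holding=-
step 6 (unstack(D, C)): towers=[A; B; C; E; F] holding=D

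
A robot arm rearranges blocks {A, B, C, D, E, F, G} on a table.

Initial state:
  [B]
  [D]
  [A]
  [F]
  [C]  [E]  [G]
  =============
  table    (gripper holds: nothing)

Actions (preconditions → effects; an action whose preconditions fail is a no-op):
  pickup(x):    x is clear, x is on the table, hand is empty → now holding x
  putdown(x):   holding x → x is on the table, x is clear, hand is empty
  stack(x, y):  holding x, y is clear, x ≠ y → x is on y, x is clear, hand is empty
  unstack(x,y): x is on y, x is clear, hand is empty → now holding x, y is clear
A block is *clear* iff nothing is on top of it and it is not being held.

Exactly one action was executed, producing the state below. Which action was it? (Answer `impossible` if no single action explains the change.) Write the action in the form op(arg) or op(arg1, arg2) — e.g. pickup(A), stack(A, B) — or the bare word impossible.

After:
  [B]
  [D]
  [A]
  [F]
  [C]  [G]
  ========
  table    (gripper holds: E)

pickup(E)

target: towers=[C/F/A/D/B; G] holding=E
     unstack(B, D) → towers=[C/F/A/D; E; G] holding=B
         pickup(G) → towers=[C/F/A/D/B; E] holding=G
         pickup(E) → towers=[C/F/A/D/B; G] holding=E  ← match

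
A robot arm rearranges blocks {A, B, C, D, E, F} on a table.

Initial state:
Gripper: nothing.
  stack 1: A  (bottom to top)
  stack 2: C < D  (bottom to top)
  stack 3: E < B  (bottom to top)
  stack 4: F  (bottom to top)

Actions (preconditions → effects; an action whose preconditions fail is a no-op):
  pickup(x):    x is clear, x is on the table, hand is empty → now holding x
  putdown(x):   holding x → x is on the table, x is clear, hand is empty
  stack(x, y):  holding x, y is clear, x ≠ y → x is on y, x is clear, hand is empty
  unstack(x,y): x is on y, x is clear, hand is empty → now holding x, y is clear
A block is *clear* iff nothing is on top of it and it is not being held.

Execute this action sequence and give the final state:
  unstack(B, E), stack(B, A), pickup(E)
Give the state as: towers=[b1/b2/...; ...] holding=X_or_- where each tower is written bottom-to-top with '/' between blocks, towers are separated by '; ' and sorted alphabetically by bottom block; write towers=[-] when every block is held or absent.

step 1 (unstack(B, E)): towers=[A; C/D; E; F] holding=B
step 2 (stack(B, A)): towers=[A/B; C/D; E; F] holding=-
step 3 (pickup(E)): towers=[A/B; C/D; F] holding=E

towers=[A/B; C/D; F] holding=E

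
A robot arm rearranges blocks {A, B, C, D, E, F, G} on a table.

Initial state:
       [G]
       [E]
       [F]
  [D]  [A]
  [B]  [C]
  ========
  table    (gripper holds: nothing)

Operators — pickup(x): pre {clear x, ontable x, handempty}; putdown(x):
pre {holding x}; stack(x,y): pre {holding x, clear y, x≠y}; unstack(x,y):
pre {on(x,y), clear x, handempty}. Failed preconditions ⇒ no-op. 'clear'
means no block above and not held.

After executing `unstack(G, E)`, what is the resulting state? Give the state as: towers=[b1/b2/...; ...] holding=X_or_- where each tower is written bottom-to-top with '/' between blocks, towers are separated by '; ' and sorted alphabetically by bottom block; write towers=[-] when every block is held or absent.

towers=[B/D; C/A/F/E] holding=G

before: towers=[B/D; C/A/F/E/G] holding=-
pre[unstack(G, E)]: on(G,E) yes, clear(G) yes, handempty yes
all met → apply unstack(G, E)
after:  towers=[B/D; C/A/F/E] holding=G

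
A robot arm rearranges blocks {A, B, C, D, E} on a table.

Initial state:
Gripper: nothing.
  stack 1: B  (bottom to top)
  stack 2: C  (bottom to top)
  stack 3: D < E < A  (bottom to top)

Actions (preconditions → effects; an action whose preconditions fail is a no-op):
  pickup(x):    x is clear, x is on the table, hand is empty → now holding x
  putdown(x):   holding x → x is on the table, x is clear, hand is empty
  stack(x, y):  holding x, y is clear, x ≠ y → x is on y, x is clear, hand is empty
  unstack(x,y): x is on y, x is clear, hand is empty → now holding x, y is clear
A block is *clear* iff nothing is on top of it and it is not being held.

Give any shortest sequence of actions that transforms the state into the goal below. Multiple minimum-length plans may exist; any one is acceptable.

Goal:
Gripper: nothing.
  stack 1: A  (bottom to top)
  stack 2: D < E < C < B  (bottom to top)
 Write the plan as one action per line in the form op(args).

step 1 (unstack(A, E)): towers=[B; C; D/E] holding=A
step 2 (putdown(A)): towers=[A; B; C; D/E] holding=-
step 3 (pickup(C)): towers=[A; B; D/E] holding=C
step 4 (stack(C, E)): towers=[A; B; D/E/C] holding=-
step 5 (pickup(B)): towers=[A; D/E/C] holding=B
step 6 (stack(B, C)): towers=[A; D/E/C/B] holding=-
goal check: towers=[A; D/E/C/B] holding=- — reached (length 6, optimal by BFS)

unstack(A, E)
putdown(A)
pickup(C)
stack(C, E)
pickup(B)
stack(B, C)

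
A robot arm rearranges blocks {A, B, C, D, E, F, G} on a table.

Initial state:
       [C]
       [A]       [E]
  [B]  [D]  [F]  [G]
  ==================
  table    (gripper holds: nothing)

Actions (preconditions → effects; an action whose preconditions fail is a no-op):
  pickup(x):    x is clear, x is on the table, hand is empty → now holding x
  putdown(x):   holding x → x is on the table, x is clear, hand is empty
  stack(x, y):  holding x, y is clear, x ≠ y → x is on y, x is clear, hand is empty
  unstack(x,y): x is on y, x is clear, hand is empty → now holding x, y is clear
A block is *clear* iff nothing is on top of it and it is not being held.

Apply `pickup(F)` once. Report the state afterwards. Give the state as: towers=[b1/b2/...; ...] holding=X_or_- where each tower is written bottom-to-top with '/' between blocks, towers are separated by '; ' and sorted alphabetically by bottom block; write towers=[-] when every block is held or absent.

before: towers=[B; D/A/C; F; G/E] holding=-
pre[pickup(F)]: clear(F) ok, ontable(F) ok, handempty ok
all met → apply pickup(F)
after:  towers=[B; D/A/C; G/E] holding=F

towers=[B; D/A/C; G/E] holding=F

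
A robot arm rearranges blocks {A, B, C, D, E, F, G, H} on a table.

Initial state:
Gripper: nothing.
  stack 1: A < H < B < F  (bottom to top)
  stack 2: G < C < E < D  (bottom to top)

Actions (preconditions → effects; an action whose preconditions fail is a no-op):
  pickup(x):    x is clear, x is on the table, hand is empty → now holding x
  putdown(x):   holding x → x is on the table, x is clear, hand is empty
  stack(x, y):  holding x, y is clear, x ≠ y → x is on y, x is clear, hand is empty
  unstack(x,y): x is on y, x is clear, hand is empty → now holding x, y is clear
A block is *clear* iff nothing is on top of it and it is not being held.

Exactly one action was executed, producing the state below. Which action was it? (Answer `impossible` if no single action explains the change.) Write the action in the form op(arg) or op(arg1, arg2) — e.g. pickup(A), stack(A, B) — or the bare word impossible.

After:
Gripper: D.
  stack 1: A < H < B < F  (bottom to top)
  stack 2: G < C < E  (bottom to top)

target: towers=[A/H/B/F; G/C/E] holding=D
     unstack(F, B) → towers=[A/H/B; G/C/E/D] holding=F
     unstack(D, E) → towers=[A/H/B/F; G/C/E] holding=D  ← match

unstack(D, E)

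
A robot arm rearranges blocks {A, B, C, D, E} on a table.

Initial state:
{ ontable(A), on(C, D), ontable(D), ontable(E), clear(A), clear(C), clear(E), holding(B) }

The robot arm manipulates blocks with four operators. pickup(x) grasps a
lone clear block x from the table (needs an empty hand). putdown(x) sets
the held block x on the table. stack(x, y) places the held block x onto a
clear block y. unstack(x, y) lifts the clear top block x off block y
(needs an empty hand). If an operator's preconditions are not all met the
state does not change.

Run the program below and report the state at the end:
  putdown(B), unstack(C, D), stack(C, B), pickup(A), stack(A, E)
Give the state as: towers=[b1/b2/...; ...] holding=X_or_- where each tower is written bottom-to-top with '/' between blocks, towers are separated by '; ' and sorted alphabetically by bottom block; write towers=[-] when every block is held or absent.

step 1 (putdown(B)): towers=[A; B; D/C; E] holding=-
step 2 (unstack(C, D)): towers=[A; B; D; E] holding=C
step 3 (stack(C, B)): towers=[A; B/C; D; E] holding=-
step 4 (pickup(A)): towers=[B/C; D; E] holding=A
step 5 (stack(A, E)): towers=[B/C; D; E/A] holding=-

towers=[B/C; D; E/A] holding=-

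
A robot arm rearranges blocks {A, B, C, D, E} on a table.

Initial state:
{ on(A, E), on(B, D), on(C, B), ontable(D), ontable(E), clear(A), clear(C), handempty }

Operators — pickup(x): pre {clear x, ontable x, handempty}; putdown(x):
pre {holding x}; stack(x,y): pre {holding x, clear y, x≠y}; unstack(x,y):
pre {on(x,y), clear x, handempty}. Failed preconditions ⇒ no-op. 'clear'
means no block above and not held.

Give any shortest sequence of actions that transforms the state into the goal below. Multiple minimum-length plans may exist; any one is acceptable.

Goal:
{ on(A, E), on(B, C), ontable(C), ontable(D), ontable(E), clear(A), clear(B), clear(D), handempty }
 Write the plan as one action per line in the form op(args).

step 1 (unstack(C, B)): towers=[D/B; E/A] holding=C
step 2 (putdown(C)): towers=[C; D/B; E/A] holding=-
step 3 (unstack(B, D)): towers=[C; D; E/A] holding=B
step 4 (stack(B, C)): towers=[C/B; D; E/A] holding=-
goal check: towers=[C/B; D; E/A] holding=- — reached (length 4, optimal by BFS)

unstack(C, B)
putdown(C)
unstack(B, D)
stack(B, C)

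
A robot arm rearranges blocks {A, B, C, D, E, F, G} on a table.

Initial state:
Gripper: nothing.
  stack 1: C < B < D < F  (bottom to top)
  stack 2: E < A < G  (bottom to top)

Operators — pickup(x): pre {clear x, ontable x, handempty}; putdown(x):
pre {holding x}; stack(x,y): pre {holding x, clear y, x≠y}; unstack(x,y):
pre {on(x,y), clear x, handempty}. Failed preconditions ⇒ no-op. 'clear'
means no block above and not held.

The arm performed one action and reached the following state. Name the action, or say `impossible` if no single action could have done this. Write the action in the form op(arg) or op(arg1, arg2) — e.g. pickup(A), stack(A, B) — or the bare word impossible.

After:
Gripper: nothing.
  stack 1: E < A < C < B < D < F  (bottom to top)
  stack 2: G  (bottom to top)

target: towers=[E/A/C/B/D/F; G] holding=-
     unstack(F, D) → towers=[C/B/D; E/A/G] holding=F
     unstack(G, A) → towers=[C/B/D/F; E/A] holding=G
none of the 2 applicable actions match → impossible

impossible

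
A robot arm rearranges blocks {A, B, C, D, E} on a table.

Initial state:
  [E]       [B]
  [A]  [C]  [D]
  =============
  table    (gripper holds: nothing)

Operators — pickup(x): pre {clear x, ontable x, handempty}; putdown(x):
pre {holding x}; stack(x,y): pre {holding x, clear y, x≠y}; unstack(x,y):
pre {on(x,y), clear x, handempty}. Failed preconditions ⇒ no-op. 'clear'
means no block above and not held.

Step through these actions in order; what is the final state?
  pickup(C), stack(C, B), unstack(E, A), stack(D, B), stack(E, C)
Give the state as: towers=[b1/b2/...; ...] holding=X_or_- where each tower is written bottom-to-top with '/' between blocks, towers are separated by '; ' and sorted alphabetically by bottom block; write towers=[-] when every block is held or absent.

step 1 (pickup(C)): towers=[A/E; D/B] holding=C
step 2 (stack(C, B)): towers=[A/E; D/B/C] holding=-
step 3 (unstack(E, A)): towers=[A; D/B/C] holding=E
step 4 (stack(D, B)) [no-op]: towers=[A; D/B/C] holding=E
step 5 (stack(E, C)): towers=[A; D/B/C/E] holding=-

towers=[A; D/B/C/E] holding=-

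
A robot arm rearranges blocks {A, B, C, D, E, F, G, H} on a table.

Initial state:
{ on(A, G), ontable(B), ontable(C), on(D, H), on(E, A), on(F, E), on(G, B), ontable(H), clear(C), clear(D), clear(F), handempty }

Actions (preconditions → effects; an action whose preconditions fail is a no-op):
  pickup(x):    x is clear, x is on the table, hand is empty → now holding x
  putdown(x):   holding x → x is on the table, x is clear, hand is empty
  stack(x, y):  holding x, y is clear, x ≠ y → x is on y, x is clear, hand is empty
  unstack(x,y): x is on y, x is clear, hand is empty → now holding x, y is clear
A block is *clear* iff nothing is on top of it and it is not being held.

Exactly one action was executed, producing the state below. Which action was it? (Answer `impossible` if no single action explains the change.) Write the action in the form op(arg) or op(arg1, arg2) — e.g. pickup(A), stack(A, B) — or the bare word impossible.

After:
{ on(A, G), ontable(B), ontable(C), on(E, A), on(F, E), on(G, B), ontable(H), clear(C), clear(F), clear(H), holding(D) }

target: towers=[B/G/A/E/F; C; H] holding=D
     unstack(F, E) → towers=[B/G/A/E; C; H/D] holding=F
     unstack(D, H) → towers=[B/G/A/E/F; C; H] holding=D  ← match
         pickup(C) → towers=[B/G/A/E/F; H/D] holding=C

unstack(D, H)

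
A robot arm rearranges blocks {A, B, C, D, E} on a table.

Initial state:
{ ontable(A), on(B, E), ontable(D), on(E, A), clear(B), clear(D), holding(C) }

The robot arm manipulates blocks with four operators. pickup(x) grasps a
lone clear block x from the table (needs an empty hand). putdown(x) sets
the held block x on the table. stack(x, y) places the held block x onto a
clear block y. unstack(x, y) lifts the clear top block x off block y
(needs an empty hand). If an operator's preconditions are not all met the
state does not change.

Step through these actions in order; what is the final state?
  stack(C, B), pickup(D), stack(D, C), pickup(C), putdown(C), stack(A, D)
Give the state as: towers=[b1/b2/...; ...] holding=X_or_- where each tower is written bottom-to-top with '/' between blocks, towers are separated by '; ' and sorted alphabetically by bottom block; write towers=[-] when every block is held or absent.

step 1 (stack(C, B)): towers=[A/E/B/C; D] holding=-
step 2 (pickup(D)): towers=[A/E/B/C] holding=D
step 3 (stack(D, C)): towers=[A/E/B/C/D] holding=-
step 4 (pickup(C)) [no-op]: towers=[A/E/B/C/D] holding=-
step 5 (putdown(C)) [no-op]: towers=[A/E/B/C/D] holding=-
step 6 (stack(A, D)) [no-op]: towers=[A/E/B/C/D] holding=-

towers=[A/E/B/C/D] holding=-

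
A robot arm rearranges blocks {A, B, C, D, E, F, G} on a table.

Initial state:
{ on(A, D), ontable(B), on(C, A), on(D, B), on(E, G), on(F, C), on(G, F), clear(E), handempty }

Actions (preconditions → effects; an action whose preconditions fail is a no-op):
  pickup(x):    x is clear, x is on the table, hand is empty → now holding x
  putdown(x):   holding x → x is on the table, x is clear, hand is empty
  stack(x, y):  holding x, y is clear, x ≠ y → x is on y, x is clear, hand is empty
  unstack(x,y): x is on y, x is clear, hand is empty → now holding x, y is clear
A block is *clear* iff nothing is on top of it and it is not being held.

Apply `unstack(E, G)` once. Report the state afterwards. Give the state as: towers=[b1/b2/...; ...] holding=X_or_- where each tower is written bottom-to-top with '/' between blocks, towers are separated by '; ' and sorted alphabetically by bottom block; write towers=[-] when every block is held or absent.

towers=[B/D/A/C/F/G] holding=E

before: towers=[B/D/A/C/F/G/E] holding=-
pre[unstack(E, G)]: on(E,G) ✓, clear(E) ✓, handempty ✓
all met → apply unstack(E, G)
after:  towers=[B/D/A/C/F/G] holding=E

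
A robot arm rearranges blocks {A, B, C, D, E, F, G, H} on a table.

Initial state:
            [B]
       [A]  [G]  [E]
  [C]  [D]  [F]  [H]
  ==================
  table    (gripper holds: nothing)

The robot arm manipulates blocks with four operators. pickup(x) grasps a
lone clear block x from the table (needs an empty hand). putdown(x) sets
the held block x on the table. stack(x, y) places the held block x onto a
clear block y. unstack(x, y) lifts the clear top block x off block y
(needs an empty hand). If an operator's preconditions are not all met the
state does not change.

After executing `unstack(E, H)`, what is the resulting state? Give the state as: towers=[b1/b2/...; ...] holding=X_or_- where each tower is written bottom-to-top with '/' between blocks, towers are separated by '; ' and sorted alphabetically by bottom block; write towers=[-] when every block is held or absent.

before: towers=[C; D/A; F/G/B; H/E] holding=-
pre[unstack(E, H)]: on(E,H) yes, clear(E) yes, handempty yes
all met → apply unstack(E, H)
after:  towers=[C; D/A; F/G/B; H] holding=E

towers=[C; D/A; F/G/B; H] holding=E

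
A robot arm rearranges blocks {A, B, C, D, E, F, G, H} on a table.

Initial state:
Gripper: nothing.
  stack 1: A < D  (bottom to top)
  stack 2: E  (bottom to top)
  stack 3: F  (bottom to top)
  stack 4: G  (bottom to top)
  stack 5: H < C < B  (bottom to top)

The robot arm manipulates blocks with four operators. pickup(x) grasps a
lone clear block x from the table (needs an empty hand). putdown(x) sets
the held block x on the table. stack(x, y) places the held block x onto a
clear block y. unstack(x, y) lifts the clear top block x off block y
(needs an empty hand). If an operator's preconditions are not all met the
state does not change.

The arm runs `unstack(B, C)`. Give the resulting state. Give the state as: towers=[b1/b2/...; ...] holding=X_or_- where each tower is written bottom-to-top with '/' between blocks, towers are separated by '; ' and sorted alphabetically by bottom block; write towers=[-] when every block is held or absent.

before: towers=[A/D; E; F; G; H/C/B] holding=-
pre[unstack(B, C)]: on(B,C) ✓, clear(B) ✓, handempty ✓
all met → apply unstack(B, C)
after:  towers=[A/D; E; F; G; H/C] holding=B

towers=[A/D; E; F; G; H/C] holding=B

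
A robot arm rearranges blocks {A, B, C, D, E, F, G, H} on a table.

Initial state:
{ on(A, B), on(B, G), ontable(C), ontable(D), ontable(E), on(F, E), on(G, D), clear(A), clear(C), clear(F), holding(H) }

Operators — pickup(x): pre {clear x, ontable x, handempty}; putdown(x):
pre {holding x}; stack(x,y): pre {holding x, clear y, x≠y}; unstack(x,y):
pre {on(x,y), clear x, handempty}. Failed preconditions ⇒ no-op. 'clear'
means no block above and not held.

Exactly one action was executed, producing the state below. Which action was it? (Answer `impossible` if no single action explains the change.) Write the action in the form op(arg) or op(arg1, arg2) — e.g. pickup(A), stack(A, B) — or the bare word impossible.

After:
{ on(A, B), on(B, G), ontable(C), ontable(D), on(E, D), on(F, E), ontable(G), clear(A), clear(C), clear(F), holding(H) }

impossible

target: towers=[C; D/E/F; G/B/A] holding=H
        putdown(H) → towers=[C; D/G/B/A; E/F; H] holding=-
       stack(H, A) → towers=[C; D/G/B/A/H; E/F] holding=-
       stack(H, F) → towers=[C; D/G/B/A; E/F/H] holding=-
       stack(H, C) → towers=[C/H; D/G/B/A; E/F] holding=-
none of the 4 applicable actions match → impossible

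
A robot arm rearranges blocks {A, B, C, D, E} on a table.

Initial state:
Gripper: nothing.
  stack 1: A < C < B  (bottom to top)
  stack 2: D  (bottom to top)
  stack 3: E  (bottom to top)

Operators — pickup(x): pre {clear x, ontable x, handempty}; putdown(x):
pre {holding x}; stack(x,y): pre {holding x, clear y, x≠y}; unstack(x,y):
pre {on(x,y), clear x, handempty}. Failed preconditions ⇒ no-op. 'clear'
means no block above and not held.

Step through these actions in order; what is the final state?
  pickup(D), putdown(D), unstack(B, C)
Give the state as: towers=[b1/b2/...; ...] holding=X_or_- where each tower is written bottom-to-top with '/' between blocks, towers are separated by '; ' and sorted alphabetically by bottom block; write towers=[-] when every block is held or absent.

step 1 (pickup(D)): towers=[A/C/B; E] holding=D
step 2 (putdown(D)): towers=[A/C/B; D; E] holding=-
step 3 (unstack(B, C)): towers=[A/C; D; E] holding=B

towers=[A/C; D; E] holding=B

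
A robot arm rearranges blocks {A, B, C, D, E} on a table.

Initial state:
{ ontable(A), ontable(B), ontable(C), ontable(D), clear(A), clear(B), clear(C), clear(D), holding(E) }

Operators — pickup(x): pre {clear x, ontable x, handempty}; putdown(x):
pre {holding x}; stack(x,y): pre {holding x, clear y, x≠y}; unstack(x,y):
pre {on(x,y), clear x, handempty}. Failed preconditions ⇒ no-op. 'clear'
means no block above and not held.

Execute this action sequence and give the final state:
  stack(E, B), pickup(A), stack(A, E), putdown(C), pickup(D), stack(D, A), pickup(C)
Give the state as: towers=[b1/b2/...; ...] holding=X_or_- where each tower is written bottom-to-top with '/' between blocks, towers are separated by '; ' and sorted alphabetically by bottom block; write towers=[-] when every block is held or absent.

towers=[B/E/A/D] holding=C

step 1 (stack(E, B)): towers=[A; B/E; C; D] holding=-
step 2 (pickup(A)): towers=[B/E; C; D] holding=A
step 3 (stack(A, E)): towers=[B/E/A; C; D] holding=-
step 4 (putdown(C)) [no-op]: towers=[B/E/A; C; D] holding=-
step 5 (pickup(D)): towers=[B/E/A; C] holding=D
step 6 (stack(D, A)): towers=[B/E/A/D; C] holding=-
step 7 (pickup(C)): towers=[B/E/A/D] holding=C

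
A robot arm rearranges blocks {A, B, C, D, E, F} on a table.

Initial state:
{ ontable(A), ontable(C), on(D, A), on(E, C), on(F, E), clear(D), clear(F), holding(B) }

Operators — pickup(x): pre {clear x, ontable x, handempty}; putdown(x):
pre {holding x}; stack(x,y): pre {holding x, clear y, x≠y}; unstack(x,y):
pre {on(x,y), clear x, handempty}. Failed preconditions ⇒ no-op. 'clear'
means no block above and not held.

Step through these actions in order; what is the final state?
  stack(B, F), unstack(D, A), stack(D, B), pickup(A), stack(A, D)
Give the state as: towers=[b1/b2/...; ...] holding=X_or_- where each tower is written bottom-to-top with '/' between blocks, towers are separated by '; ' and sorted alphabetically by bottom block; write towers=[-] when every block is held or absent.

step 1 (stack(B, F)): towers=[A/D; C/E/F/B] holding=-
step 2 (unstack(D, A)): towers=[A; C/E/F/B] holding=D
step 3 (stack(D, B)): towers=[A; C/E/F/B/D] holding=-
step 4 (pickup(A)): towers=[C/E/F/B/D] holding=A
step 5 (stack(A, D)): towers=[C/E/F/B/D/A] holding=-

towers=[C/E/F/B/D/A] holding=-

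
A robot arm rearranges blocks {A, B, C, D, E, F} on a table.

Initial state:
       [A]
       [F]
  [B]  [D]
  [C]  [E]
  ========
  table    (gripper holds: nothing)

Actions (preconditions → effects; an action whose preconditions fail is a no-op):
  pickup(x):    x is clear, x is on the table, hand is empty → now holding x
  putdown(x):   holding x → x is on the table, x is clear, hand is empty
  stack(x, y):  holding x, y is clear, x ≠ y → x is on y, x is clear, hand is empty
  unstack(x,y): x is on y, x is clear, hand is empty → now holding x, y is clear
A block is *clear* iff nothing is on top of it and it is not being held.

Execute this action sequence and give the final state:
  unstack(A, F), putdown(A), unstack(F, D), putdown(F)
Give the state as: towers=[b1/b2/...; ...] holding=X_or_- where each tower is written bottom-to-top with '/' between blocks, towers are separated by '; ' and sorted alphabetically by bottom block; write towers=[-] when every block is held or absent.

towers=[A; C/B; E/D; F] holding=-

step 1 (unstack(A, F)): towers=[C/B; E/D/F] holding=A
step 2 (putdown(A)): towers=[A; C/B; E/D/F] holding=-
step 3 (unstack(F, D)): towers=[A; C/B; E/D] holding=F
step 4 (putdown(F)): towers=[A; C/B; E/D; F] holding=-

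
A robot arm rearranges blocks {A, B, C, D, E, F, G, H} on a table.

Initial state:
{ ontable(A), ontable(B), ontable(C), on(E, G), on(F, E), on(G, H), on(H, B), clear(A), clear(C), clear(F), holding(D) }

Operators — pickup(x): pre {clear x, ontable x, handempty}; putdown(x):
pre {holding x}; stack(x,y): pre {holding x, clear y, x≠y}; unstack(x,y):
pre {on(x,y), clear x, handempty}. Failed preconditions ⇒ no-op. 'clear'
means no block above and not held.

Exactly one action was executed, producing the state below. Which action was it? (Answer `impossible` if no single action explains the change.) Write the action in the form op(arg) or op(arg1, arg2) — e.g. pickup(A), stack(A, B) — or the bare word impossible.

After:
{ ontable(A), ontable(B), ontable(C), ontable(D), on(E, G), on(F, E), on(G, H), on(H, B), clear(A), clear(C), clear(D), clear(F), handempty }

putdown(D)

target: towers=[A; B/H/G/E/F; C; D] holding=-
        putdown(D) → towers=[A; B/H/G/E/F; C; D] holding=-  ← match
       stack(D, A) → towers=[A/D; B/H/G/E/F; C] holding=-
       stack(D, F) → towers=[A; B/H/G/E/F/D; C] holding=-
       stack(D, C) → towers=[A; B/H/G/E/F; C/D] holding=-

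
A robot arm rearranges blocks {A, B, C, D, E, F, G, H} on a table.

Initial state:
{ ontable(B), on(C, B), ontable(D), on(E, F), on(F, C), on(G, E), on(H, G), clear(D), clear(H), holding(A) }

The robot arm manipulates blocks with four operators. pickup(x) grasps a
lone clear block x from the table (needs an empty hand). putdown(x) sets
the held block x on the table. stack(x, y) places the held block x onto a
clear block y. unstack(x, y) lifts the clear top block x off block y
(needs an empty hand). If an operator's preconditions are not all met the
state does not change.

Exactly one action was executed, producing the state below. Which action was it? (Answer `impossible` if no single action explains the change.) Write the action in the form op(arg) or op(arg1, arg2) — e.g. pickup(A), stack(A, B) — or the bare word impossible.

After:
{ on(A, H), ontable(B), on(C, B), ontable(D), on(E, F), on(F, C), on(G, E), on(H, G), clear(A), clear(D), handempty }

stack(A, H)

target: towers=[B/C/F/E/G/H/A; D] holding=-
        putdown(A) → towers=[A; B/C/F/E/G/H; D] holding=-
       stack(A, H) → towers=[B/C/F/E/G/H/A; D] holding=-  ← match
       stack(A, D) → towers=[B/C/F/E/G/H; D/A] holding=-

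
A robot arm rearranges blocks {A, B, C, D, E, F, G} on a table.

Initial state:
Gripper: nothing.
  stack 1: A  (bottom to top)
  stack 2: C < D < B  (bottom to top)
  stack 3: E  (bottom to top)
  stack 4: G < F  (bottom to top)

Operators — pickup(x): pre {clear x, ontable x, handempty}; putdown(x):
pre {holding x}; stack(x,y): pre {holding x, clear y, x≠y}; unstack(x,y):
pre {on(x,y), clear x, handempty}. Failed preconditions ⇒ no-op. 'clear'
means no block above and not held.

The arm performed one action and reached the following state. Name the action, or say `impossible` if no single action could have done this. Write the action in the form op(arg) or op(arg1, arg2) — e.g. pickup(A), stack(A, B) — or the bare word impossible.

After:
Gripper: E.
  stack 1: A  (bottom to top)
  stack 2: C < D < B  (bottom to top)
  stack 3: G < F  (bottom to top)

target: towers=[A; C/D/B; G/F] holding=E
     unstack(B, D) → towers=[A; C/D; E; G/F] holding=B
     unstack(F, G) → towers=[A; C/D/B; E; G] holding=F
         pickup(A) → towers=[C/D/B; E; G/F] holding=A
         pickup(E) → towers=[A; C/D/B; G/F] holding=E  ← match

pickup(E)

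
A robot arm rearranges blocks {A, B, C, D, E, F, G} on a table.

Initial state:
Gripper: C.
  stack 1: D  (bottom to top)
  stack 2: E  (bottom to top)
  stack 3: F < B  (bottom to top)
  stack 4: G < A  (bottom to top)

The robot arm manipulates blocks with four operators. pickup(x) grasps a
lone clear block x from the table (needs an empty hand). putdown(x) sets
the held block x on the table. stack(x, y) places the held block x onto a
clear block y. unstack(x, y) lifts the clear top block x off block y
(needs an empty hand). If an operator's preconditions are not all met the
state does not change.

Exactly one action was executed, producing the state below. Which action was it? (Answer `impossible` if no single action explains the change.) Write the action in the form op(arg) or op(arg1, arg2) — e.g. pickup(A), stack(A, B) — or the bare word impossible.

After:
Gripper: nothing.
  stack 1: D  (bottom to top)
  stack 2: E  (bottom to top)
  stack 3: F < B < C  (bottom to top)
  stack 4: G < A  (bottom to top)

target: towers=[D; E; F/B/C; G/A] holding=-
        putdown(C) → towers=[C; D; E; F/B; G/A] holding=-
       stack(C, B) → towers=[D; E; F/B/C; G/A] holding=-  ← match
       stack(C, D) → towers=[D/C; E; F/B; G/A] holding=-
       stack(C, A) → towers=[D; E; F/B; G/A/C] holding=-
       stack(C, E) → towers=[D; E/C; F/B; G/A] holding=-

stack(C, B)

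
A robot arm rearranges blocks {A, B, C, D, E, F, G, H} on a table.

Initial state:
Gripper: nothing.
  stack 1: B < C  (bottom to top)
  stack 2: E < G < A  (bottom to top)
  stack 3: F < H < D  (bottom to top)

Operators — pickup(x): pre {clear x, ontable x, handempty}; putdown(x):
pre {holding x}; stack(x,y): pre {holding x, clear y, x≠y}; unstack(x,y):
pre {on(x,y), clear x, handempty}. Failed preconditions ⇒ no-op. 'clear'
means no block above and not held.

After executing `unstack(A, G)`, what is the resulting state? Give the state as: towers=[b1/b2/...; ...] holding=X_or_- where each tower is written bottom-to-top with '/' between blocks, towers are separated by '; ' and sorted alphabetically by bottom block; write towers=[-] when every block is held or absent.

towers=[B/C; E/G; F/H/D] holding=A

before: towers=[B/C; E/G/A; F/H/D] holding=-
pre[unstack(A, G)]: on(A,G) ok, clear(A) ok, handempty ok
all met → apply unstack(A, G)
after:  towers=[B/C; E/G; F/H/D] holding=A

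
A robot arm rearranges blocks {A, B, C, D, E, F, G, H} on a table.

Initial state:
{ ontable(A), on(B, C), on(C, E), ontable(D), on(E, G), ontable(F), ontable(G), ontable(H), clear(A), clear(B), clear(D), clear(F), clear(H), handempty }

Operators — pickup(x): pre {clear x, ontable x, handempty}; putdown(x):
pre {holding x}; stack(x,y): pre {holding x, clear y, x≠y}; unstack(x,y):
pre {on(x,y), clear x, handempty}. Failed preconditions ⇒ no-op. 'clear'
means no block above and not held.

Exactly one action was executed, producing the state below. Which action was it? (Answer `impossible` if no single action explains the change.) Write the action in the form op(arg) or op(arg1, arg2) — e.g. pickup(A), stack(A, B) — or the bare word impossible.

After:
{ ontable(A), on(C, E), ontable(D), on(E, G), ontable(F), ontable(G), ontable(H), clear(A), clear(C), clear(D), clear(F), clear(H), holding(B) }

unstack(B, C)

target: towers=[A; D; F; G/E/C; H] holding=B
         pickup(A) → towers=[D; F; G/E/C/B; H] holding=A
         pickup(H) → towers=[A; D; F; G/E/C/B] holding=H
     unstack(B, C) → towers=[A; D; F; G/E/C; H] holding=B  ← match
         pickup(F) → towers=[A; D; G/E/C/B; H] holding=F
         pickup(D) → towers=[A; F; G/E/C/B; H] holding=D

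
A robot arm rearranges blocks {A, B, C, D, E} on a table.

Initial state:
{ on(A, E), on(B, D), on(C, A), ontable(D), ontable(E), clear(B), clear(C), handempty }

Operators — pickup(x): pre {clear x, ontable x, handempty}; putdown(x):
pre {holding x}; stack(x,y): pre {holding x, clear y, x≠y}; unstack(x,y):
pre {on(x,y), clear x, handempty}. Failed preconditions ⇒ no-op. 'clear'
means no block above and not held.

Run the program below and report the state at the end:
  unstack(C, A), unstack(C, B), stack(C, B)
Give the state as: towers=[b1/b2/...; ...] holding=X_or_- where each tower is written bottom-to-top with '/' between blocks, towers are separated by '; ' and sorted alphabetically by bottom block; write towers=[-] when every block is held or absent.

step 1 (unstack(C, A)): towers=[D/B; E/A] holding=C
step 2 (unstack(C, B)) [no-op]: towers=[D/B; E/A] holding=C
step 3 (stack(C, B)): towers=[D/B/C; E/A] holding=-

towers=[D/B/C; E/A] holding=-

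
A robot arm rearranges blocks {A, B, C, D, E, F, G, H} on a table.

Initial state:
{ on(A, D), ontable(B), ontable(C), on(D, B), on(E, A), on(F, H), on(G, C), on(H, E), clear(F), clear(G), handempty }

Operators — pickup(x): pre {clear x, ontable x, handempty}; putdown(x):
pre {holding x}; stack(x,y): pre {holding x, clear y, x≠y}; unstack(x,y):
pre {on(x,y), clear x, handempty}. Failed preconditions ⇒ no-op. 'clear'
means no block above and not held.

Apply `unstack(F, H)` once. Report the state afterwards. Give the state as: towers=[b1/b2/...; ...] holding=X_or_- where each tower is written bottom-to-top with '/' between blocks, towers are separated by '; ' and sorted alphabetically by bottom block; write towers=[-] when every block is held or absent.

before: towers=[B/D/A/E/H/F; C/G] holding=-
pre[unstack(F, H)]: on(F,H) ok, clear(F) ok, handempty ok
all met → apply unstack(F, H)
after:  towers=[B/D/A/E/H; C/G] holding=F

towers=[B/D/A/E/H; C/G] holding=F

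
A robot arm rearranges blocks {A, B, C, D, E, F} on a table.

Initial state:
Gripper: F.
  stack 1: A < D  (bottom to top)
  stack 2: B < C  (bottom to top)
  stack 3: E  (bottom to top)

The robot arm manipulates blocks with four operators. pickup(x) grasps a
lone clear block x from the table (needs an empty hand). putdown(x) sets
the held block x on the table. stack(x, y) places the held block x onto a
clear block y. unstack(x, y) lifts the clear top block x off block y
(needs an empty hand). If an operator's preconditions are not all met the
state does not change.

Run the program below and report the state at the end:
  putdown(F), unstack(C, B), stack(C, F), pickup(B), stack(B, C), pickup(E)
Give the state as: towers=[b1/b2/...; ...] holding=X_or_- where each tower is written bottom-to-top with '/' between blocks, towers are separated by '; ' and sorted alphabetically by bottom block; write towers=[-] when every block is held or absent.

step 1 (putdown(F)): towers=[A/D; B/C; E; F] holding=-
step 2 (unstack(C, B)): towers=[A/D; B; E; F] holding=C
step 3 (stack(C, F)): towers=[A/D; B; E; F/C] holding=-
step 4 (pickup(B)): towers=[A/D; E; F/C] holding=B
step 5 (stack(B, C)): towers=[A/D; E; F/C/B] holding=-
step 6 (pickup(E)): towers=[A/D; F/C/B] holding=E

towers=[A/D; F/C/B] holding=E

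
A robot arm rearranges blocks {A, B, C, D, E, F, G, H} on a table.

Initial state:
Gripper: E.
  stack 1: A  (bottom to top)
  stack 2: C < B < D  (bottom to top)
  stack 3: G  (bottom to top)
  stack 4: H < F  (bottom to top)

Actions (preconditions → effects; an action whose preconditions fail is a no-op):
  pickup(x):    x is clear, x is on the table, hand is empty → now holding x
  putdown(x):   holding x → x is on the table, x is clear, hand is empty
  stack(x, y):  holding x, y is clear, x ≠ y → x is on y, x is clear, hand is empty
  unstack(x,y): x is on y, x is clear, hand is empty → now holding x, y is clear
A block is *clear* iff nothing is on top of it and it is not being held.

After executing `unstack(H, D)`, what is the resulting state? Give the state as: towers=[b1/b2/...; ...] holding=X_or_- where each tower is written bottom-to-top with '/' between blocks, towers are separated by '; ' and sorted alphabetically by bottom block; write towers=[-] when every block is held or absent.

towers=[A; C/B/D; G; H/F] holding=E

before: towers=[A; C/B/D; G; H/F] holding=E
pre[unstack(H, D)]: on(H,D) fail, clear(H) fail, handempty fail
on(H,D), clear(H), handempty unmet → unstack(H, D) is a no-op
after:  towers=[A; C/B/D; G; H/F] holding=E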